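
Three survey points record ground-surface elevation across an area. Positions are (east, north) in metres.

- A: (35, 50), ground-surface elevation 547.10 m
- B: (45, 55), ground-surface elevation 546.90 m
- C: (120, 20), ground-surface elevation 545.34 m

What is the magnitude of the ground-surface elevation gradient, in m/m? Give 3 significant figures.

0.0204 m/m

Differences from A: to B (Δx, Δy, Δh) = (10, 5, -0.20); to C = (85, -30, -1.76).
Solve a·Δx + b·Δy = Δz: det = 10·(-30) − 85·5 = -725.
∂z/∂x = [(-0.20)·(-30) − (-1.76)·5] / -725 = -0.02041
∂z/∂y = [10·(-1.76) − 85·(-0.20)] / -725 = +0.0008276
|∇f| = √(-0.02041² + 0.0008276²) = 0.02043 m/m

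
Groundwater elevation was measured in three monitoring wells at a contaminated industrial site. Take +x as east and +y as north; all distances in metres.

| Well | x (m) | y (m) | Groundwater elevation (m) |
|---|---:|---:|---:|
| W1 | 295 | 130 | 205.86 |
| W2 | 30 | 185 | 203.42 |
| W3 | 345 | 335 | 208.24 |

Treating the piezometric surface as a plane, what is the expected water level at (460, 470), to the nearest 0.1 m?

210.7 m

Taking W1 as reference: W2−W1 = (-265, 55, -2.44); W3−W1 = (50, 205, +2.38).
Solve a·Δx + b·Δy = Δh: det = (-265)·205 − 50·55 = -57075.
∂h/∂x = [(-2.44)·205 − (+2.38)·55] / -57075 = +0.01106
∂h/∂y = [(-265)·(+2.38) − 50·(-2.44)] / -57075 = +0.008913
h(460, 470) = 205.86 + (+0.01106)·(165) + (+0.008913)·(340) = 205.86 +1.824 +3.030 = 210.715 m.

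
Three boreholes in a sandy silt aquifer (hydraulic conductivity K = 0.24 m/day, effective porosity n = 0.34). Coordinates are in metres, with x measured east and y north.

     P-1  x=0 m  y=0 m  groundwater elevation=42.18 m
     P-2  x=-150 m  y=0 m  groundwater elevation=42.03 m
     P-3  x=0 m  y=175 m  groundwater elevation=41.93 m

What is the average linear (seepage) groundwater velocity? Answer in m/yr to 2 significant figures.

∂h/∂x = (42.03 − 42.18) / (-150 − 0) = +0.0010000
∂h/∂y = (41.93 − 42.18) / (175 − 0) = -0.001429
|∇h| = √(0.0010000² + -0.001429²) = 0.001744
Seepage velocity v = K·i/n = 0.24 × 0.001744 / 0.34 = 0.001231 m/day = 0.4496 m/yr.

0.45 m/yr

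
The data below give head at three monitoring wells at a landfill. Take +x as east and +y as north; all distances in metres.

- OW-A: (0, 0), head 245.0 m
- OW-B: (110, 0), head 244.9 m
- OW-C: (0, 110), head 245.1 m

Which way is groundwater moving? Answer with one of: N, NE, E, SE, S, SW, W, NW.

SE

∂h/∂x = (244.9 − 245.0) / (110 − 0) = -0.0009091
∂h/∂y = (245.1 − 245.0) / (110 − 0) = +0.0009091
Flow = −∇h = (+0.0009091 east, -0.0009091 north), which points southeast.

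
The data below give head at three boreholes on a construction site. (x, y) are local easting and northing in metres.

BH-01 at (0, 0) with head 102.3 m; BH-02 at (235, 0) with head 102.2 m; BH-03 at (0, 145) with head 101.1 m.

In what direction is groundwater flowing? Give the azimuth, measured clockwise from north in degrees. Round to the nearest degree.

∂h/∂x = (102.2 − 102.3) / (235 − 0) = -0.0004255
∂h/∂y = (101.1 − 102.3) / (145 − 0) = -0.008276
Flow direction (−∇h) has components (+0.0004255 E, +0.008276 N).
Azimuth = atan2(E, N) = atan2(+0.0004255, +0.008276) = 2.9° ≈ 003°.

003°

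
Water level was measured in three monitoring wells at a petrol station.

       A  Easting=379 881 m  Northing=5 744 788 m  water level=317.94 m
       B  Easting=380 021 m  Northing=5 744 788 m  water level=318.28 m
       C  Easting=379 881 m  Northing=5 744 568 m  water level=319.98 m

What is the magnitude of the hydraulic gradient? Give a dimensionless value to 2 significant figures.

∂h/∂x = (318.28 − 317.94) / (380021 − 379881) = +0.002429
∂h/∂y = (319.98 − 317.94) / (5744568 − 5744788) = -0.009273
|∇h| = √(0.002429² + -0.009273²) = 0.009586

0.0096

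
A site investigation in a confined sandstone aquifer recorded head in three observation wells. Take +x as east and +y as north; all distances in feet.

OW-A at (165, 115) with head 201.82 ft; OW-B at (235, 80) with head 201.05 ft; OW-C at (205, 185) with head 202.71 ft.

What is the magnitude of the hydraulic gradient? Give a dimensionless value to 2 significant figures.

Differences from OW-A: to OW-B (Δx, Δy, Δh) = (70, -35, -0.77); to OW-C = (40, 70, +0.89).
Determinant of the coordinate differences = 70·70 − 40·(-35) = 6300.
∂h/∂x = [(-0.77)·70 − (+0.89)·(-35)] / 6300 = -0.003611
∂h/∂y = [70·(+0.89) − 40·(-0.77)] / 6300 = +0.01478
|∇h| = √(-0.003611² + 0.01478²) = 0.01521

0.015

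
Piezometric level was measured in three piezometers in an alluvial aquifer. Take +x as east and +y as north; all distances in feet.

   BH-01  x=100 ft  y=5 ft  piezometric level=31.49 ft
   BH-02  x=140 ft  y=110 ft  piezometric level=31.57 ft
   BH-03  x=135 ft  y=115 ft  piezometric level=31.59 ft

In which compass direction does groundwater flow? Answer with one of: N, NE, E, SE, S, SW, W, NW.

With h = a·x + b·y + c and BH-01 as origin, the differences give:
  40·a + 105·b = +0.08
  35·a + 110·b = +0.10
Eliminate b (×110 and ×105, subtract): 725·a = -1.700 → a = ∂h/∂x = -0.002345
Back-substitute: b = ∂h/∂y = +0.001655.
Flow = −∇h = (+0.002345 east, -0.001655 north), which points southeast.

SE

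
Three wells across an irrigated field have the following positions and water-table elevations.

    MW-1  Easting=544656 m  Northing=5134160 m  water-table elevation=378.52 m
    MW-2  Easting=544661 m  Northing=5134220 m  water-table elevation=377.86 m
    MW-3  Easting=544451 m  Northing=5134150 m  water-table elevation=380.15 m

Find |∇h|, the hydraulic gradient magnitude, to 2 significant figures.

0.013

With h = a·x + b·y + c and MW-1 as origin, the differences give:
  5·a + 60·b = -0.66
  (-205)·a + (-10)·b = +1.63
Eliminate b (×(-10) and ×60, subtract): 12250·a = -91.200 → a = ∂h/∂x = -0.007445
Back-substitute: b = ∂h/∂y = -0.01038.
|∇h| = √(-0.007445² + -0.01038²) = 0.01277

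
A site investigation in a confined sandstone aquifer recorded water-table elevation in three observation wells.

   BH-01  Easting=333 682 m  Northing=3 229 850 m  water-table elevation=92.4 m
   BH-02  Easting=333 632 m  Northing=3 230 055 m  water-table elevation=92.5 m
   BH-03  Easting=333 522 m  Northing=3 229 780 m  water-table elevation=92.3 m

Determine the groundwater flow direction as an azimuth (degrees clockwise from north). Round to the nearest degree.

213°

Differences from BH-01: to BH-02 (Δx, Δy, Δh) = (-50, 205, +0.1); to BH-03 = (-160, -70, -0.1).
Determinant of the coordinate differences = (-50)·(-70) − (-160)·205 = 36300.
∂h/∂x = [(+0.1)·(-70) − (-0.1)·205] / 36300 = +0.0003719
∂h/∂y = [(-50)·(-0.1) − (-160)·(+0.1)] / 36300 = +0.0005785
Flow direction (−∇h) has components (-0.0003719 E, -0.0005785 N).
Azimuth = atan2(E, N) = atan2(-0.0003719, -0.0005785) = 212.7° ≈ 213°.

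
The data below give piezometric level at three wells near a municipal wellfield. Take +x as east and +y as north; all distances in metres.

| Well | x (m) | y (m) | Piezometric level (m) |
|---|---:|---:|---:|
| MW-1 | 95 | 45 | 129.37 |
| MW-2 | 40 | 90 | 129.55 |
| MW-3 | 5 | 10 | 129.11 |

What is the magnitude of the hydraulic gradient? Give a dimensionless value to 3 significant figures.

0.00518

Three-point gradient (reference MW-1): Δ to MW-2 = (-55, 45, +0.18), Δ to MW-3 = (-90, -35, -0.26).
∂h/∂x = +0.0009038, ∂h/∂y = +0.005105 (det = 5975).
|∇h| = √(0.0009038² + 0.005105²) = 0.005184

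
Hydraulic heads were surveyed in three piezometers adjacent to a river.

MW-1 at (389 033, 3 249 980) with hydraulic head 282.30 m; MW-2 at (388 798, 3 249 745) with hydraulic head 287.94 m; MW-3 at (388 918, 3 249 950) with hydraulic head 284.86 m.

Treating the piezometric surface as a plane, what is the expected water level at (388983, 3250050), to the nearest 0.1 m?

Taking MW-1 as reference: MW-2−MW-1 = (-235, -235, +5.64); MW-3−MW-1 = (-115, -30, +2.56).
Determinant of the coordinate differences = (-235)·(-30) − (-115)·(-235) = -19975.
∂h/∂x = [(+5.64)·(-30) − (+2.56)·(-235)] / -19975 = -0.02165
∂h/∂y = [(-235)·(+2.56) − (-115)·(+5.64)] / -19975 = -0.002353
h(388983, 3250050) = 282.30 + (-0.02165)·(-50) + (-0.002353)·(70) = 282.30 +1.082 -0.165 = 283.218 m.

283.2 m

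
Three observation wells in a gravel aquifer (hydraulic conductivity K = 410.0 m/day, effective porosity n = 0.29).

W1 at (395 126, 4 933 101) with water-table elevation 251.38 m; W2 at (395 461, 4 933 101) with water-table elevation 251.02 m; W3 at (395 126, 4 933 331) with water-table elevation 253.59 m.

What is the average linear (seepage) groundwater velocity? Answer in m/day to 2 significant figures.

14 m/day

∂h/∂x = (251.02 − 251.38) / (395461 − 395126) = -0.001075
∂h/∂y = (253.59 − 251.38) / (4933331 − 4933101) = +0.009609
|∇h| = √(-0.001075² + 0.009609²) = 0.009669
Seepage velocity v = K·i/n = 410.0 × 0.009669 / 0.29 = 13.67 m/day.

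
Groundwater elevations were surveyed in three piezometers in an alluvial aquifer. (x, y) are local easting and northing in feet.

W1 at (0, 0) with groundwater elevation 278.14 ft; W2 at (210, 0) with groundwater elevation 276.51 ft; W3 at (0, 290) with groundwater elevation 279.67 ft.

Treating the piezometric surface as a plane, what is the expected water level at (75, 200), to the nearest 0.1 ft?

∂h/∂x = (276.51 − 278.14) / (210 − 0) = -0.007762
∂h/∂y = (279.67 − 278.14) / (290 − 0) = +0.005276
h(75, 200) = 278.14 + (-0.007762)·(75) + (+0.005276)·(200) = 278.14 -0.582 +1.055 = 278.613 ft.

278.6 ft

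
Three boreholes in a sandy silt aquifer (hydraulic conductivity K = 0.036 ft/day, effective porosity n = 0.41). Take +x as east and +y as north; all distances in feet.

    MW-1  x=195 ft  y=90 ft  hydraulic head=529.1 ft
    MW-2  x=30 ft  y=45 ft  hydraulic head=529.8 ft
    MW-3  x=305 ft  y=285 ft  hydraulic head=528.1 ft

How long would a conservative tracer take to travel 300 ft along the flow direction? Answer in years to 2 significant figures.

2000 years

With h = a·x + b·y + c and MW-1 as origin, the differences give:
  (-165)·a + (-45)·b = +0.7
  110·a + 195·b = -1.0
Eliminate b (×195 and ×(-45), subtract): -27225·a = 91.50 → a = ∂h/∂x = -0.003361
Back-substitute: b = ∂h/∂y = -0.003232.
|∇h| = √(-0.003361² + -0.003232²) = 0.004663
Seepage velocity v = K·i/n = 0.036 × 0.004663 / 0.41 = 0.0004094 ft/day.
t = 300 / 0.0004094 = 7.328e+05 days = 2.01e+03 years.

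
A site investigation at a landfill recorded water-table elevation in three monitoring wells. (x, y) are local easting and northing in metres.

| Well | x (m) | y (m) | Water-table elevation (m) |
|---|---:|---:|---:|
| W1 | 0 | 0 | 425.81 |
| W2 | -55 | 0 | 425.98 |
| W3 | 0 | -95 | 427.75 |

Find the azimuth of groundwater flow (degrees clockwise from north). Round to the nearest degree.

009°

∂h/∂x = (425.98 − 425.81) / (-55 − 0) = -0.003091
∂h/∂y = (427.75 − 425.81) / (-95 − 0) = -0.02042
Flow direction (−∇h) has components (+0.003091 E, +0.02042 N).
Azimuth = atan2(E, N) = atan2(+0.003091, +0.02042) = 8.6° ≈ 009°.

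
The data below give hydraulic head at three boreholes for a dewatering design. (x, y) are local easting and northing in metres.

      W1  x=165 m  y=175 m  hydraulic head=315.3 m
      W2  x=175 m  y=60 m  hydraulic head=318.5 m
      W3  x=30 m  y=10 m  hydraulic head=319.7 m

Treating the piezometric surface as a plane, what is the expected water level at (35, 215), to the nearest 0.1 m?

314.0 m

With h = a·x + b·y + c and W1 as origin, the differences give:
  10·a + (-115)·b = +3.2
  (-135)·a + (-165)·b = +4.4
Eliminate b (×(-165) and ×(-115), subtract): -17175·a = -22.00 → a = ∂h/∂x = +0.001281
Back-substitute: b = ∂h/∂y = -0.02771.
h(35, 215) = 315.3 + (+0.001281)·(-130) + (-0.02771)·(40) = 315.3 -0.167 -1.109 = 314.025 m.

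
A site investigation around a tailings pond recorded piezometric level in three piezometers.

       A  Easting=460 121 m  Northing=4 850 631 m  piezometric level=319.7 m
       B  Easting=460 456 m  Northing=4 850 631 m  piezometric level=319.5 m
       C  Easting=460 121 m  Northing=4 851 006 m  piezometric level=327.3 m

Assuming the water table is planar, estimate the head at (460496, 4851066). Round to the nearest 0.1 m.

∂h/∂x = (319.5 − 319.7) / (460456 − 460121) = -0.0005970
∂h/∂y = (327.3 − 319.7) / (4851006 − 4850631) = +0.02027
h(460496, 4851066) = 319.7 + (-0.0005970)·(375) + (+0.02027)·(435) = 319.7 -0.224 +8.816 = 328.292 m.

328.3 m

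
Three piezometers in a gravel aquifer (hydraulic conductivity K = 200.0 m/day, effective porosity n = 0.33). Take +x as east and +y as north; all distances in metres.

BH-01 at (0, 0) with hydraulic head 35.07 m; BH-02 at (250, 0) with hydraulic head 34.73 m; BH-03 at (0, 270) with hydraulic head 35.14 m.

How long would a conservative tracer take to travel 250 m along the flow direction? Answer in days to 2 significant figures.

∂h/∂x = (34.73 − 35.07) / (250 − 0) = -0.001360
∂h/∂y = (35.14 − 35.07) / (270 − 0) = +0.0002593
|∇h| = √(-0.001360² + 0.0002593²) = 0.001384
Seepage velocity v = K·i/n = 200.0 × 0.001384 / 0.33 = 0.8388 m/day.
t = 250 / 0.8388 = 298 days.

300 days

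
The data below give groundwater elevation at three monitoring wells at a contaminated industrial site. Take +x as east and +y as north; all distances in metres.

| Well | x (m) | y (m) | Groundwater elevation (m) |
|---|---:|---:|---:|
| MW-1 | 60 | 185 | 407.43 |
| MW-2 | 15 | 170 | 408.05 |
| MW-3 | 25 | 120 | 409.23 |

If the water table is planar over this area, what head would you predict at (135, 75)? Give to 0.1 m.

409.7 m

Taking MW-1 as reference: MW-2−MW-1 = (-45, -15, +0.62); MW-3−MW-1 = (-35, -65, +1.80).
Solve a·Δx + b·Δy = Δh: det = (-45)·(-65) − (-35)·(-15) = 2400.
∂h/∂x = [(+0.62)·(-65) − (+1.80)·(-15)] / 2400 = -0.005542
∂h/∂y = [(-45)·(+1.80) − (-35)·(+0.62)] / 2400 = -0.02471
h(135, 75) = 407.43 + (-0.005542)·(75) + (-0.02471)·(-110) = 407.43 -0.416 +2.718 = 409.732 m.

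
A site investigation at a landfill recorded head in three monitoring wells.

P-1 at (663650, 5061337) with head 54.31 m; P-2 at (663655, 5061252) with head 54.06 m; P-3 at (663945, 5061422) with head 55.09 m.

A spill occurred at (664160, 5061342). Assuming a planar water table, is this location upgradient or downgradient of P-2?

With h = a·x + b·y + c and P-1 as origin, the differences give:
  5·a + (-85)·b = -0.25
  295·a + 85·b = +0.78
Eliminate b (×85 and ×(-85), subtract): 25500·a = 45.050 → a = ∂h/∂x = +0.001767
Back-substitute: b = ∂h/∂y = +0.003045.
Head at (664160, 5061342) = 54.31 + (+0.001767)·(510) + (+0.003045)·(5) = 55.23 m.
That is higher than the 54.06 m at P-2, so the point is upgradient.

upgradient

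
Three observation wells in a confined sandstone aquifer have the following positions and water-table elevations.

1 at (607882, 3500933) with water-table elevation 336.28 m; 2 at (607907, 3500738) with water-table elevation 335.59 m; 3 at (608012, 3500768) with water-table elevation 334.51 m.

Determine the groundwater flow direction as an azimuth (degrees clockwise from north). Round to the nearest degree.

101°

Differences from 1: to 2 (Δx, Δy, Δh) = (25, -195, -0.69); to 3 = (130, -165, -1.77).
Determinant of the coordinate differences = 25·(-165) − 130·(-195) = 21225.
∂h/∂x = [(-0.69)·(-165) − (-1.77)·(-195)] / 21225 = -0.01090
∂h/∂y = [25·(-1.77) − 130·(-0.69)] / 21225 = +0.002141
Flow direction (−∇h) has components (+0.01090 E, -0.002141 N).
Azimuth = atan2(E, N) = atan2(+0.01090, -0.002141) = 101.1° ≈ 101°.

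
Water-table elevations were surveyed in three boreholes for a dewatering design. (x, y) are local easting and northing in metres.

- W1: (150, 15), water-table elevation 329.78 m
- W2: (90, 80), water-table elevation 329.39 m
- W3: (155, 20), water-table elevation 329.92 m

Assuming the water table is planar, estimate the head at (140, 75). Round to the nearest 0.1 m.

Differences from W1: to W2 (Δx, Δy, Δh) = (-60, 65, -0.39); to W3 = (5, 5, +0.14).
Determinant of the coordinate differences = (-60)·5 − 5·65 = -625.
∂h/∂x = [(-0.39)·5 − (+0.14)·65] / -625 = +0.01768
∂h/∂y = [(-60)·(+0.14) − 5·(-0.39)] / -625 = +0.01032
h(140, 75) = 329.78 + (+0.01768)·(-10) + (+0.01032)·(60) = 329.78 -0.177 +0.619 = 330.222 m.

330.2 m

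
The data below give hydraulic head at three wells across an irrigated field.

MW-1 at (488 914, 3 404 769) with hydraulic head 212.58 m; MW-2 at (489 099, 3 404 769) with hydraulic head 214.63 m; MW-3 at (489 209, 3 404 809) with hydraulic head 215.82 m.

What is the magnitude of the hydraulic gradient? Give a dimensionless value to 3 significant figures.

0.0111

Differences from MW-1: to MW-2 (Δx, Δy, Δh) = (185, 0, +2.05); to MW-3 = (295, 40, +3.24).
Determinant of the coordinate differences = 185·40 − 295·0 = 7400.
∂h/∂x = [(+2.05)·40 − (+3.24)·0] / 7400 = +0.01108
∂h/∂y = [185·(+3.24) − 295·(+2.05)] / 7400 = -0.0007230
|∇h| = √(0.01108² + -0.0007230²) = 0.0111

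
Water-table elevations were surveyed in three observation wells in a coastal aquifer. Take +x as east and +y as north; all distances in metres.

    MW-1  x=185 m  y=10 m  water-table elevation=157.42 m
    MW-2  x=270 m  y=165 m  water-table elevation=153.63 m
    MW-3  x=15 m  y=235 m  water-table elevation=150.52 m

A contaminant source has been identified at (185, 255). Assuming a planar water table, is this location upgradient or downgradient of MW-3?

Differences from MW-1: to MW-2 (Δx, Δy, Δh) = (85, 155, -3.79); to MW-3 = (-170, 225, -6.90).
Determinant of the coordinate differences = 85·225 − (-170)·155 = 45475.
∂h/∂x = [(-3.79)·225 − (-6.90)·155] / 45475 = +0.004766
∂h/∂y = [85·(-6.90) − (-170)·(-3.79)] / 45475 = -0.02707
Head at (185, 255) = 157.42 + (+0.004766)·(0) + (-0.02707)·(245) = 150.79 m.
That is higher than the 150.52 m at MW-3, so the point is upgradient.

upgradient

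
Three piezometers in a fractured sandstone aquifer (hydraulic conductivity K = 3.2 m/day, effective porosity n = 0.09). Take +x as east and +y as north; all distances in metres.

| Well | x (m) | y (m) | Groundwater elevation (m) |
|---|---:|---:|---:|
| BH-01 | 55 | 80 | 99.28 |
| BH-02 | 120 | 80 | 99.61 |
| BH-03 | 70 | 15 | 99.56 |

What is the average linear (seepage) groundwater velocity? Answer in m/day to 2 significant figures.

0.21 m/day

Differences from BH-01: to BH-02 (Δx, Δy, Δh) = (65, 0, +0.33); to BH-03 = (15, -65, +0.28).
Determinant of the coordinate differences = 65·(-65) − 15·0 = -4225.
∂h/∂x = [(+0.33)·(-65) − (+0.28)·0] / -4225 = +0.005077
∂h/∂y = [65·(+0.28) − 15·(+0.33)] / -4225 = -0.003136
|∇h| = √(0.005077² + -0.003136²) = 0.005967
Seepage velocity v = K·i/n = 3.2 × 0.005967 / 0.09 = 0.2122 m/day.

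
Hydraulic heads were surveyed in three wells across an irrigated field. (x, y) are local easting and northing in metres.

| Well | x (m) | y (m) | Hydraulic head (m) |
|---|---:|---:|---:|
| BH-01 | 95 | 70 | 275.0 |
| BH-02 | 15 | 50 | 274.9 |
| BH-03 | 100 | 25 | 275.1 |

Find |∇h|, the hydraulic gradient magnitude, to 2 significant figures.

0.0027

With h = a·x + b·y + c and BH-01 as origin, the differences give:
  (-80)·a + (-20)·b = -0.1
  5·a + (-45)·b = +0.1
Eliminate b (×(-45) and ×(-20), subtract): 3700·a = 6.50 → a = ∂h/∂x = +0.001757
Back-substitute: b = ∂h/∂y = -0.002027.
|∇h| = √(0.001757² + -0.002027²) = 0.002682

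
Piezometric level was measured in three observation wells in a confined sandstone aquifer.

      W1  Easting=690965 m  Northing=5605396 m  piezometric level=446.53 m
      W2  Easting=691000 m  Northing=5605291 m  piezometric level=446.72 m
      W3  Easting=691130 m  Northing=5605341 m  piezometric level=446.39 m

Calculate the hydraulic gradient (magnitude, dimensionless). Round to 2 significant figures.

Taking W1 as reference: W2−W1 = (35, -105, +0.19); W3−W1 = (165, -55, -0.14).
Determinant of the coordinate differences = 35·(-55) − 165·(-105) = 15400.
∂h/∂x = [(+0.19)·(-55) − (-0.14)·(-105)] / 15400 = -0.001633
∂h/∂y = [35·(-0.14) − 165·(+0.19)] / 15400 = -0.002354
|∇h| = √(-0.001633² + -0.002354²) = 0.002865

0.0029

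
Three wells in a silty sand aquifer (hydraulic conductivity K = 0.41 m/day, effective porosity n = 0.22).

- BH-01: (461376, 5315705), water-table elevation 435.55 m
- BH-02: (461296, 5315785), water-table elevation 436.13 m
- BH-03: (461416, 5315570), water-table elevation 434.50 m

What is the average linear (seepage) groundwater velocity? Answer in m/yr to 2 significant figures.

5.5 m/yr

With h = a·x + b·y + c and BH-01 as origin, the differences give:
  (-80)·a + 80·b = +0.58
  40·a + (-135)·b = -1.05
Eliminate b (×(-135) and ×80, subtract): 7600·a = 5.700 → a = ∂h/∂x = +0.0007500
Back-substitute: b = ∂h/∂y = +0.008000.
|∇h| = √(0.0007500² + 0.008000²) = 0.008035
Seepage velocity v = K·i/n = 0.41 × 0.008035 / 0.22 = 0.01497 m/day = 5.468 m/yr.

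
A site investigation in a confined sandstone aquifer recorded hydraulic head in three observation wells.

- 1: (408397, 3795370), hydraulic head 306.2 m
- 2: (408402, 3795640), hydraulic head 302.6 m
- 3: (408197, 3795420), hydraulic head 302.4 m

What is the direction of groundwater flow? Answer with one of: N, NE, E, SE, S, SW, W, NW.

NW

With h = a·x + b·y + c and 1 as origin, the differences give:
  5·a + 270·b = -3.6
  (-200)·a + 50·b = -3.8
Eliminate b (×50 and ×270, subtract): 54250·a = 846.00 → a = ∂h/∂x = +0.01559
Back-substitute: b = ∂h/∂y = -0.01362.
Flow = −∇h = (-0.01559 east, +0.01362 north), which points northwest.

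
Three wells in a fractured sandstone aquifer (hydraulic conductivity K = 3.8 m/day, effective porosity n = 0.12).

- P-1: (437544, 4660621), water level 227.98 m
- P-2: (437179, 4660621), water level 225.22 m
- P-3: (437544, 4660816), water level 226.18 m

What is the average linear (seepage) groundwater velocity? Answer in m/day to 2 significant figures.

0.38 m/day

∂h/∂x = (225.22 − 227.98) / (437179 − 437544) = +0.007562
∂h/∂y = (226.18 − 227.98) / (4660816 − 4660621) = -0.009231
|∇h| = √(0.007562² + -0.009231²) = 0.01193
Seepage velocity v = K·i/n = 3.8 × 0.01193 / 0.12 = 0.3778 m/day.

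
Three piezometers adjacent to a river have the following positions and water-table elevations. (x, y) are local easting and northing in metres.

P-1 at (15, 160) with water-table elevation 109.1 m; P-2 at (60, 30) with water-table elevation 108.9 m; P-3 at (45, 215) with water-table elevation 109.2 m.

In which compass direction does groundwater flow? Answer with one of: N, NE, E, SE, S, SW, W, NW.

Taking P-1 as reference: P-2−P-1 = (45, -130, -0.2); P-3−P-1 = (30, 55, +0.1).
Determinant of the coordinate differences = 45·55 − 30·(-130) = 6375.
∂h/∂x = [(-0.2)·55 − (+0.1)·(-130)] / 6375 = +0.0003137
∂h/∂y = [45·(+0.1) − 30·(-0.2)] / 6375 = +0.001647
Flow = −∇h = (-0.0003137 east, -0.001647 north), which points south.

S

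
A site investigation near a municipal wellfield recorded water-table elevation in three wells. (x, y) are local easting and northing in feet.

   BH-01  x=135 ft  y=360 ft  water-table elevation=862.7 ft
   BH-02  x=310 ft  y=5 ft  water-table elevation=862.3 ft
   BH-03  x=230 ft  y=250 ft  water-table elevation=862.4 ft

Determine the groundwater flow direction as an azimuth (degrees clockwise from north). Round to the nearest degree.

Differences from BH-01: to BH-02 (Δx, Δy, Δh) = (175, -355, -0.4); to BH-03 = (95, -110, -0.3).
Determinant of the coordinate differences = 175·(-110) − 95·(-355) = 14475.
∂h/∂x = [(-0.4)·(-110) − (-0.3)·(-355)] / 14475 = -0.004318
∂h/∂y = [175·(-0.3) − 95·(-0.4)] / 14475 = -0.001002
Flow direction (−∇h) has components (+0.004318 E, +0.001002 N).
Azimuth = atan2(E, N) = atan2(+0.004318, +0.001002) = 76.9° ≈ 077°.

077°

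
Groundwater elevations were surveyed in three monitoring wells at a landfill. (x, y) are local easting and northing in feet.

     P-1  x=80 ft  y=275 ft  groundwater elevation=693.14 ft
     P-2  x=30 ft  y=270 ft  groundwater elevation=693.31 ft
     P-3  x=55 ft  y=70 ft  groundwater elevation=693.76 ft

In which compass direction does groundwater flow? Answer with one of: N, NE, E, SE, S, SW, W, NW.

With h = a·x + b·y + c and P-1 as origin, the differences give:
  (-50)·a + (-5)·b = +0.17
  (-25)·a + (-205)·b = +0.62
Eliminate b (×(-205) and ×(-5), subtract): 10125·a = -31.750 → a = ∂h/∂x = -0.003136
Back-substitute: b = ∂h/∂y = -0.002642.
Flow = −∇h = (+0.003136 east, +0.002642 north), which points northeast.

NE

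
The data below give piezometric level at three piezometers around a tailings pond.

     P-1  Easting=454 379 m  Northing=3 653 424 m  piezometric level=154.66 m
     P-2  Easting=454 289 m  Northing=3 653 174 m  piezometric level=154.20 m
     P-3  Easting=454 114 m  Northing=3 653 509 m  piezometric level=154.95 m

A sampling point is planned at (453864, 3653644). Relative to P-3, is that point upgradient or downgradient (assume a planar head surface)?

upgradient

Taking P-1 as reference: P-2−P-1 = (-90, -250, -0.46); P-3−P-1 = (-265, 85, +0.29).
Solve a·Δx + b·Δy = Δh: det = (-90)·85 − (-265)·(-250) = -73900.
∂h/∂x = [(-0.46)·85 − (+0.29)·(-250)] / -73900 = -0.0004520
∂h/∂y = [(-90)·(+0.29) − (-265)·(-0.46)] / -73900 = +0.002003
Head at (453864, 3653644) = 154.66 + (-0.0004520)·(-515) + (+0.002003)·(220) = 155.33 m.
That is higher than the 154.95 m at P-3, so the point is upgradient.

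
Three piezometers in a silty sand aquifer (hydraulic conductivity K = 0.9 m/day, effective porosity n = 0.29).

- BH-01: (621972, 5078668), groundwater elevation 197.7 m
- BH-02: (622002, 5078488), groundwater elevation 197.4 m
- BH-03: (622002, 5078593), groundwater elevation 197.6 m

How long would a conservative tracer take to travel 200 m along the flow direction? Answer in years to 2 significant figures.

74 years

Three-point gradient (reference BH-01): Δ to BH-02 = (30, -180, -0.3), Δ to BH-03 = (30, -75, -0.1).
∂h/∂x = +0.001429, ∂h/∂y = +0.001905 (det = 3150).
|∇h| = √(0.001429² + 0.001905²) = 0.002381
Seepage velocity v = K·i/n = 0.9 × 0.002381 / 0.29 = 0.007389 m/day.
t = 200 / 0.007389 = 2.707e+04 days = 74.1 years.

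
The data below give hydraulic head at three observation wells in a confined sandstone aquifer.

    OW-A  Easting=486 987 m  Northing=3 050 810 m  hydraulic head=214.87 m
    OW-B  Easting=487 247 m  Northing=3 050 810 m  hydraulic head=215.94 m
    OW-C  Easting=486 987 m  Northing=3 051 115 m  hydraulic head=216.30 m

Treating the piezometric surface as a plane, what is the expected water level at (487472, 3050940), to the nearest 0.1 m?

∂h/∂x = (215.94 − 214.87) / (487247 − 486987) = +0.004115
∂h/∂y = (216.30 − 214.87) / (3051115 − 3050810) = +0.004689
h(487472, 3050940) = 214.87 + (+0.004115)·(485) + (+0.004689)·(130) = 214.87 +1.996 +0.610 = 217.475 m.

217.5 m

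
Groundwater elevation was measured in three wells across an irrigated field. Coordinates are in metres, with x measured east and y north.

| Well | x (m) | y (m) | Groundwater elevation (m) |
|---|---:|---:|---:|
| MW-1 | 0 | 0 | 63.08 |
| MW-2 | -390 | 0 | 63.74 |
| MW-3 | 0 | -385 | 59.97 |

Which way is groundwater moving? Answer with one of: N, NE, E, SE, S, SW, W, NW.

∂h/∂x = (63.74 − 63.08) / (-390 − 0) = -0.001692
∂h/∂y = (59.97 − 63.08) / (-385 − 0) = +0.008078
Flow = −∇h = (+0.001692 east, -0.008078 north), which points south.

S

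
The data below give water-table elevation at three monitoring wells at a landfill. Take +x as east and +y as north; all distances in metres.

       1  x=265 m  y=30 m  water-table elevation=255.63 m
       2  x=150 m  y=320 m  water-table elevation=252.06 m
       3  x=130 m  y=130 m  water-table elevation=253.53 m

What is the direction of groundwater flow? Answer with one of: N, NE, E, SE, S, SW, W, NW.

With h = a·x + b·y + c and 1 as origin, the differences give:
  (-115)·a + 290·b = -3.57
  (-135)·a + 100·b = -2.10
Eliminate b (×100 and ×290, subtract): 27650·a = 252.000 → a = ∂h/∂x = +0.009114
Back-substitute: b = ∂h/∂y = -0.008696.
Flow = −∇h = (-0.009114 east, +0.008696 north), which points northwest.

NW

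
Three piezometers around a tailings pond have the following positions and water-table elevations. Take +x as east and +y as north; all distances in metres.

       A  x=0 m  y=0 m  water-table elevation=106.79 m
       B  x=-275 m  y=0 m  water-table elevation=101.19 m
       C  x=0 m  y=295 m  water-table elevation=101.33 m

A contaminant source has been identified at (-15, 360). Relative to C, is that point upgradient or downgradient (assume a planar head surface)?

∂h/∂x = (101.19 − 106.79) / (-275 − 0) = +0.02036
∂h/∂y = (101.33 − 106.79) / (295 − 0) = -0.01851
Head at (-15, 360) = 106.79 + (+0.02036)·(-15) + (-0.01851)·(360) = 99.82 m.
That is lower than the 101.33 m at C, so the point is downgradient.

downgradient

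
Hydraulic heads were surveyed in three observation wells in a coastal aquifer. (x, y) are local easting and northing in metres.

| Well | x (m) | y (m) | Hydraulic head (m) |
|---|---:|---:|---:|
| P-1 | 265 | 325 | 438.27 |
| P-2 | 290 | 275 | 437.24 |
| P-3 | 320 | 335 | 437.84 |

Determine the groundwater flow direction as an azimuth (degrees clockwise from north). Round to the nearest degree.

Three-point gradient (reference P-1): Δ to P-2 = (25, -50, -1.03), Δ to P-3 = (55, 10, -0.43).
∂h/∂x = -0.01060, ∂h/∂y = +0.01530 (det = 3000).
Flow direction (−∇h) has components (+0.01060 E, -0.01530 N).
Azimuth = atan2(E, N) = atan2(+0.01060, -0.01530) = 145.3° ≈ 145°.

145°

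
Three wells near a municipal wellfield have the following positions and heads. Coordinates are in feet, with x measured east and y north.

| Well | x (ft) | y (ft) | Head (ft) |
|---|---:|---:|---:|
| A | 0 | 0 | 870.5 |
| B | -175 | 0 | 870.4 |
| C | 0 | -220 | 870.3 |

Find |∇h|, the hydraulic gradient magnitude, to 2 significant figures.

0.0011

∂h/∂x = (870.4 − 870.5) / (-175 − 0) = +0.0005714
∂h/∂y = (870.3 − 870.5) / (-220 − 0) = +0.0009091
|∇h| = √(0.0005714² + 0.0009091²) = 0.001074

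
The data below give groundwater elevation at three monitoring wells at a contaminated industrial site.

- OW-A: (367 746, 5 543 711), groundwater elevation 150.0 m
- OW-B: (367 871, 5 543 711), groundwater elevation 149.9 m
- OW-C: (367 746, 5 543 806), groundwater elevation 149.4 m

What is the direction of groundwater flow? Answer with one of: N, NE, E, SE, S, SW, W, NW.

N

∂h/∂x = (149.9 − 150.0) / (367871 − 367746) = -0.0008000
∂h/∂y = (149.4 − 150.0) / (5543806 − 5543711) = -0.006316
Flow = −∇h = (+0.0008000 east, +0.006316 north), which points north.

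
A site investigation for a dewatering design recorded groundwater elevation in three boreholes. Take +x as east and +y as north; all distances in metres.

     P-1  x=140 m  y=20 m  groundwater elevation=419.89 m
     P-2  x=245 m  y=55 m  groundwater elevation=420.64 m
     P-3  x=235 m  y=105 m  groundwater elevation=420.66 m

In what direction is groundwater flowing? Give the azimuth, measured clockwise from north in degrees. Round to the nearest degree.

255°

Differences from P-1: to P-2 (Δx, Δy, Δh) = (105, 35, +0.75); to P-3 = (95, 85, +0.77).
Determinant of the coordinate differences = 105·85 − 95·35 = 5600.
∂h/∂x = [(+0.75)·85 − (+0.77)·35] / 5600 = +0.006571
∂h/∂y = [105·(+0.77) − 95·(+0.75)] / 5600 = +0.001714
Flow direction (−∇h) has components (-0.006571 E, -0.001714 N).
Azimuth = atan2(E, N) = atan2(-0.006571, -0.001714) = 255.4° ≈ 255°.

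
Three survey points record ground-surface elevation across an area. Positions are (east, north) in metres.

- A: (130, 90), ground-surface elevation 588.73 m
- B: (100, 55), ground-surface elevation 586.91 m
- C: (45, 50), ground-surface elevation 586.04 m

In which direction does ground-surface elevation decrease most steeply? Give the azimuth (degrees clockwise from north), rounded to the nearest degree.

Differences from A: to B (Δx, Δy, Δh) = (-30, -35, -1.82); to C = (-85, -40, -2.69).
Solve a·Δx + b·Δy = Δz: det = (-30)·(-40) − (-85)·(-35) = -1775.
∂z/∂x = [(-1.82)·(-40) − (-2.69)·(-35)] / -1775 = +0.01203
∂z/∂y = [(-30)·(-2.69) − (-85)·(-1.82)] / -1775 = +0.04169
Steepest decrease is along −∇f: components (-0.01203 E, -0.04169 N).
Azimuth = atan2(-0.01203, -0.04169) = 196.1° ≈ 196°.

196°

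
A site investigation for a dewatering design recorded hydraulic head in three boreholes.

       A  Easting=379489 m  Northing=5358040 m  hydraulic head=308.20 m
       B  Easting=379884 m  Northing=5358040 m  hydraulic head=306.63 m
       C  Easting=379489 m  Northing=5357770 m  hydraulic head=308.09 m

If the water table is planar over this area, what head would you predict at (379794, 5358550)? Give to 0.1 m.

307.2 m

∂h/∂x = (306.63 − 308.20) / (379884 − 379489) = -0.003975
∂h/∂y = (308.09 − 308.20) / (5357770 − 5358040) = +0.0004074
h(379794, 5358550) = 308.20 + (-0.003975)·(305) + (+0.0004074)·(510) = 308.20 -1.212 +0.208 = 307.195 m.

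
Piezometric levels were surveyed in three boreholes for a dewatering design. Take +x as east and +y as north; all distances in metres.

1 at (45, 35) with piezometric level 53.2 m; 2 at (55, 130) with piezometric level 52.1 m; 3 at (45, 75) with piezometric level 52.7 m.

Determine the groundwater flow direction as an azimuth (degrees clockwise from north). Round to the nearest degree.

Three-point gradient (reference 1): Δ to 2 = (10, 95, -1.1), Δ to 3 = (0, 40, -0.5).
∂h/∂x = +0.008750, ∂h/∂y = -0.01250 (det = 400).
Flow direction (−∇h) has components (-0.008750 E, +0.01250 N).
Azimuth = atan2(E, N) = atan2(-0.008750, +0.01250) = 325.0° ≈ 325°.

325°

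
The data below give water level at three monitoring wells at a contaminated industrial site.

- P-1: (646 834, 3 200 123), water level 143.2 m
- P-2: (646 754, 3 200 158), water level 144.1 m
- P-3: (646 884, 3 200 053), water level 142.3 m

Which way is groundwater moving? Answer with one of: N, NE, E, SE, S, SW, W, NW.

SE

Three-point gradient (reference P-1): Δ to P-2 = (-80, 35, +0.9), Δ to P-3 = (50, -70, -0.9).
∂h/∂x = -0.008182, ∂h/∂y = +0.007013 (det = 3850).
Flow = −∇h = (+0.008182 east, -0.007013 north), which points southeast.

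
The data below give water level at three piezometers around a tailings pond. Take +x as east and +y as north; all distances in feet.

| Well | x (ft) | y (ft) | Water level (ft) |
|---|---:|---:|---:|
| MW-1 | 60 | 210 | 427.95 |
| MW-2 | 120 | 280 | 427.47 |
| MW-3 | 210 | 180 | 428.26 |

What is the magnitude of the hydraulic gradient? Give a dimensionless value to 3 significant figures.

0.00739

Taking MW-1 as reference: MW-2−MW-1 = (60, 70, -0.48); MW-3−MW-1 = (150, -30, +0.31).
Determinant of the coordinate differences = 60·(-30) − 150·70 = -12300.
∂h/∂x = [(-0.48)·(-30) − (+0.31)·70] / -12300 = +0.0005935
∂h/∂y = [60·(+0.31) − 150·(-0.48)] / -12300 = -0.007366
|∇h| = √(0.0005935² + -0.007366²) = 0.00739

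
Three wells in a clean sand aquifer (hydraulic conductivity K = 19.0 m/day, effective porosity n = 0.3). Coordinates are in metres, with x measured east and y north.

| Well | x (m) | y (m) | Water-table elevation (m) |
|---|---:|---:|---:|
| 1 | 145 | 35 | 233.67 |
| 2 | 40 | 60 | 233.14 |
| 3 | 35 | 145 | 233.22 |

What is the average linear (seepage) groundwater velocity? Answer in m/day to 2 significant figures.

With h = a·x + b·y + c and 1 as origin, the differences give:
  (-105)·a + 25·b = -0.53
  (-110)·a + 110·b = -0.45
Eliminate b (×110 and ×25, subtract): -8800·a = -47.050 → a = ∂h/∂x = +0.005347
Back-substitute: b = ∂h/∂y = +0.001256.
|∇h| = √(0.005347² + 0.001256²) = 0.005493
Seepage velocity v = K·i/n = 19.0 × 0.005493 / 0.3 = 0.3479 m/day.

0.35 m/day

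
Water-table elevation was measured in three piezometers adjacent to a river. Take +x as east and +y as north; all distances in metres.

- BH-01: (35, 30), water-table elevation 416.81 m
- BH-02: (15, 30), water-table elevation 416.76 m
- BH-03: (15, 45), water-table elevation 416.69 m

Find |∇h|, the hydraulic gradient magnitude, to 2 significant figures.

0.0053

Differences from BH-01: to BH-02 (Δx, Δy, Δh) = (-20, 0, -0.05); to BH-03 = (-20, 15, -0.12).
Determinant of the coordinate differences = (-20)·15 − (-20)·0 = -300.
∂h/∂x = [(-0.05)·15 − (-0.12)·0] / -300 = +0.002500
∂h/∂y = [(-20)·(-0.12) − (-20)·(-0.05)] / -300 = -0.004667
|∇h| = √(0.002500² + -0.004667²) = 0.005294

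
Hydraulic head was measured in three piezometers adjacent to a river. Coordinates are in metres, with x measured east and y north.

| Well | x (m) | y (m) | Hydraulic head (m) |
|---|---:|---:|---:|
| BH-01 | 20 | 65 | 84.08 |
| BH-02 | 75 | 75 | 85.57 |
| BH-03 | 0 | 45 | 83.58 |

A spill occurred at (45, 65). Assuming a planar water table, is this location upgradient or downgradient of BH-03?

Taking BH-01 as reference: BH-02−BH-01 = (55, 10, +1.49); BH-03−BH-01 = (-20, -20, -0.50).
Determinant of the coordinate differences = 55·(-20) − (-20)·10 = -900.
∂h/∂x = [(+1.49)·(-20) − (-0.50)·10] / -900 = +0.02756
∂h/∂y = [55·(-0.50) − (-20)·(+1.49)] / -900 = -0.002556
Head at (45, 65) = 84.08 + (+0.02756)·(25) + (-0.002556)·(0) = 84.77 m.
That is higher than the 83.58 m at BH-03, so the point is upgradient.

upgradient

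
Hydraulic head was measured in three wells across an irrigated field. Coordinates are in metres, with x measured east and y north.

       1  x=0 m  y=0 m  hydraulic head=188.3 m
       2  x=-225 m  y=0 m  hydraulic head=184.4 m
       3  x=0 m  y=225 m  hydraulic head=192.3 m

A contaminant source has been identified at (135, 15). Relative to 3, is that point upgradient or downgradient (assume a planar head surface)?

∂h/∂x = (184.4 − 188.3) / (-225 − 0) = +0.01733
∂h/∂y = (192.3 − 188.3) / (225 − 0) = +0.01778
Head at (135, 15) = 188.3 + (+0.01733)·(135) + (+0.01778)·(15) = 190.91 m.
That is lower than the 192.3 m at 3, so the point is downgradient.

downgradient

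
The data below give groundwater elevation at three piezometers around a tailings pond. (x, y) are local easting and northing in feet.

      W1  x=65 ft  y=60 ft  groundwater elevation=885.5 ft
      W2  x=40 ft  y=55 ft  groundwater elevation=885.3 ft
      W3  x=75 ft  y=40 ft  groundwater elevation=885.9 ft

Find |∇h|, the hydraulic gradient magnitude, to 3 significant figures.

0.0182

Taking W1 as reference: W2−W1 = (-25, -5, -0.2); W3−W1 = (10, -20, +0.4).
Determinant of the coordinate differences = (-25)·(-20) − 10·(-5) = 550.
∂h/∂x = [(-0.2)·(-20) − (+0.4)·(-5)] / 550 = +0.01091
∂h/∂y = [(-25)·(+0.4) − 10·(-0.2)] / 550 = -0.01455
|∇h| = √(0.01091² + -0.01455²) = 0.01819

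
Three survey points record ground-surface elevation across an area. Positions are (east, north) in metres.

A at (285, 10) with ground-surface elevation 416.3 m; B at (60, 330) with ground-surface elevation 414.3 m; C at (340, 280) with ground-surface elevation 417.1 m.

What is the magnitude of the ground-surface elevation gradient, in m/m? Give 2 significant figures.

0.010 m/m

Taking A as reference: B−A = (-225, 320, -2.0); C−A = (55, 270, +0.8).
Determinant of the coordinate differences = (-225)·270 − 55·320 = -78350.
∂z/∂x = [(-2.0)·270 − (+0.8)·320] / -78350 = +0.01016
∂z/∂y = [(-225)·(+0.8) − 55·(-2.0)] / -78350 = +0.0008934
|∇f| = √(0.01016² + 0.0008934²) = 0.0102 m/m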